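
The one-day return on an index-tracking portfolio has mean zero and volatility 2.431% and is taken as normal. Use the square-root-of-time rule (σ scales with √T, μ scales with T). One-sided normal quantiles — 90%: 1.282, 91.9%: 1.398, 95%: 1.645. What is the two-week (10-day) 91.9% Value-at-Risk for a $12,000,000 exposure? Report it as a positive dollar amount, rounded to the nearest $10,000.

$1,290,000

σ_{10d} = 2.431% × √10 = 7.687%.
VaR = 1.398 × 7.687% = 10.746%.
On $12,000,000: 0.10746 × $12,000,000 = $1,289,520.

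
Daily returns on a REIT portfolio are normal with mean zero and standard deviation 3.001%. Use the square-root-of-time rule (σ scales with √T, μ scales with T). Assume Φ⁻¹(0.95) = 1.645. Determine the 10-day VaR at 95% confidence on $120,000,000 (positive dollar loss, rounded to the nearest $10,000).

$18,730,000

σ_{10d} = 3.001% × √10 = 9.490%.
VaR = 1.645 × 9.490% = 15.611%.
On $120,000,000: 0.15611 × $120,000,000 = $18,733,200.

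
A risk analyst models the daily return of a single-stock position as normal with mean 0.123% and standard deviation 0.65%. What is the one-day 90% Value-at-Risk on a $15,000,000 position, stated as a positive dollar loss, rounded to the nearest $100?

At 90% one-sided, z = 1.282.
VaR = −μ + z·σ = −(0.123%) + 1.282 × 0.65% = 0.710%.
On $15,000,000: 0.00710 × $15,000,000 = $106,500.

$106,500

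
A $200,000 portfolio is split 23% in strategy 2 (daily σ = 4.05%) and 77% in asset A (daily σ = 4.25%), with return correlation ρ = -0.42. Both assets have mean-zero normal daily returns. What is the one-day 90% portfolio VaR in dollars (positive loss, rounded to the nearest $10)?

σ_p² = 0.23²·4.05² + 0.77²·4.25² + 2·-0.42·0.23·0.77·4.05·4.25 = 9.0163 (%²).
σ_p = √9.0163 = 3.003%.
At 90%, z = 1.282.
VaR = 1.282 × 3.003% = 3.850%; on $200,000 that is $7,700.

$7,700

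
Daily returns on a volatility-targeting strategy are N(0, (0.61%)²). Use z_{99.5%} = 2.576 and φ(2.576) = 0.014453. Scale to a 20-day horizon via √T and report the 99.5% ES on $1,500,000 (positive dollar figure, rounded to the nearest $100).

$118,300

σ_{20d} = 0.61% × √20 = 2.728%.
ES multiplier = φ(z)/(1−α) = 0.014453/0.005 = 2.891.
ES = 2.728% × 2.891 = 7.887%; on $1,500,000: $118,305.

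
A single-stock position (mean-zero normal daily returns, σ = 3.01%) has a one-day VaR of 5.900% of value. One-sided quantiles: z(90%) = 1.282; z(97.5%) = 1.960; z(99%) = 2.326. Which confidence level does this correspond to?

Implied z = VaR/σ = 5.900 / 3.01 = 1.960.
This matches z(97.5%) = 1.960.

97.5%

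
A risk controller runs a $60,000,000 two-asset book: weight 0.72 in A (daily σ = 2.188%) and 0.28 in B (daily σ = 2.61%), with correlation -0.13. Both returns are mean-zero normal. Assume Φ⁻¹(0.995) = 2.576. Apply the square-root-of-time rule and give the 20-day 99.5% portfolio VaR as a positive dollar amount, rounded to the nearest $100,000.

σ_p = √(0.72²·2.188² + 0.28²·2.61² + 2·-0.13·0.72·0.28·2.188·2.61) = 1.648%.
σ_{20d} = 1.648% × √20 = 7.370%.
VaR = 2.576 × 7.370% = 18.985%; on $60,000,000 that is $11,391,000.

$11,400,000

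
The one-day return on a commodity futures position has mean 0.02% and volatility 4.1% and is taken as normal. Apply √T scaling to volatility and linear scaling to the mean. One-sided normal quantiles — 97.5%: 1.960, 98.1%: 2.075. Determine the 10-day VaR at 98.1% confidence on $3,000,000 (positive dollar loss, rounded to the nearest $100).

$801,100

σ_{10d} = 4.1% × √10 = 12.965%; μ_{10d} = 10 × 0.02% = 0.200%.
VaR = −(0.200%) + 2.075 × 12.965% = 26.702%.
On $3,000,000: 0.26702 × $3,000,000 = $801,060.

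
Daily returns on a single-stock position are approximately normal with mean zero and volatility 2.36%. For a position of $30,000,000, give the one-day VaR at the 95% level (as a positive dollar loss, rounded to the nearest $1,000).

$1,165,000

At 95% one-sided, z = 1.645.
VaR = z·σ = 1.645 × 2.36% = 3.882%.
On $30,000,000: 0.03882 × $30,000,000 = $1,164,600.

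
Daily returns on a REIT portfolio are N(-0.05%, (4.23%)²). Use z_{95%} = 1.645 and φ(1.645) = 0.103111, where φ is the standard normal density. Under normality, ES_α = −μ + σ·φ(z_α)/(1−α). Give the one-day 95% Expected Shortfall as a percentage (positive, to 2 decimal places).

Tail multiplier: φ(z)/(1−α) = 0.103111 / 0.05 = 2.062.
ES = −(-0.05%) + 4.23% × 2.062 = 8.772%.

8.77%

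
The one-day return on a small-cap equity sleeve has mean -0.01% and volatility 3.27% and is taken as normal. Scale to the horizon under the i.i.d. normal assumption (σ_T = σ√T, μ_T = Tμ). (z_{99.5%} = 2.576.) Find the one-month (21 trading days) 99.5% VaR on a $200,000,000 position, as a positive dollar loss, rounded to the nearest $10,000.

$77,620,000

σ_{21d} = 3.27% × √21 = 14.985%; μ_{21d} = 21 × -0.01% = -0.210%.
VaR = −(-0.210%) + 2.576 × 14.985% = 38.811%.
On $200,000,000: 0.38811 × $200,000,000 = $77,622,000.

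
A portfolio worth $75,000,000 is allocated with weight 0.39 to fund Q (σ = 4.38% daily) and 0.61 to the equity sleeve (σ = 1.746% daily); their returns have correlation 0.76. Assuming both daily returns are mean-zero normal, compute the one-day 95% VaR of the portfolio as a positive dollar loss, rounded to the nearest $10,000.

$3,220,000

σ_p² = 0.39²·4.38² + 0.61²·1.746² + 2·0.76·0.39·0.61·4.38·1.746 = 6.8177 (%²).
σ_p = √6.8177 = 2.611%.
At 95%, z = 1.645.
VaR = 1.645 × 2.611% = 4.295%; on $75,000,000 that is $3,221,250.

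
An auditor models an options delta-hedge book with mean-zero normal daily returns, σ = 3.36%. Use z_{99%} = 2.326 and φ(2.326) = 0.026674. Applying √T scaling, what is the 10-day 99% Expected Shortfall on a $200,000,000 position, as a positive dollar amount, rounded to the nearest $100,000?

σ_{10d} = 3.36% × √10 = 10.625%.
ES multiplier = φ(z)/(1−α) = 0.026674/0.01 = 2.667.
ES = 10.625% × 2.667 = 28.337%; on $200,000,000: $56,674,000.

$56,700,000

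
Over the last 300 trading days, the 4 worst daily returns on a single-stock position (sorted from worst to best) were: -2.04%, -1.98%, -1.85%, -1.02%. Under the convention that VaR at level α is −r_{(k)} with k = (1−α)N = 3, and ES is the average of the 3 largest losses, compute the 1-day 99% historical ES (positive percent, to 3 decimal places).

The 3 worst returns sum to -5.87%.
ES = −(-5.87%) / 3 = 1.9566…% ≈ 1.957%.

1.957%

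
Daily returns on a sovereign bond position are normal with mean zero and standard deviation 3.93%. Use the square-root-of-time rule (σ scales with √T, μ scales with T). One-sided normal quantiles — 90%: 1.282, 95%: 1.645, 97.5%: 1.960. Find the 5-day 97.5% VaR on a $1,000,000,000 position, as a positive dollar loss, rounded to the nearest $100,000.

σ_{5d} = 3.93% × √5 = 8.788%.
VaR = 1.960 × 8.788% = 17.224%.
On $1,000,000,000: 0.17224 × $1,000,000,000 = $172,240,000.

$172,200,000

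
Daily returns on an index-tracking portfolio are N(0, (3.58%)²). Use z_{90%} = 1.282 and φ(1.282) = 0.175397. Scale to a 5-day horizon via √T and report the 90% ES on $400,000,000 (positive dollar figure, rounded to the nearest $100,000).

$56,200,000

σ_{5d} = 3.58% × √5 = 8.005%.
ES multiplier = φ(z)/(1−α) = 0.175397/0.1 = 1.754.
ES = 8.005% × 1.754 = 14.041%; on $400,000,000: $56,164,000.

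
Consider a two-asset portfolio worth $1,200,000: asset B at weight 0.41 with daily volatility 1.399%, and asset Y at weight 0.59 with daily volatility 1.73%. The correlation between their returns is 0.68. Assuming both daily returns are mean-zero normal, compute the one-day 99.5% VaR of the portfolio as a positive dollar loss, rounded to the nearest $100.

$45,500

σ_p² = 0.41²·1.399² + 0.59²·1.73² + 2·0.68·0.41·0.59·1.399·1.73 = 2.1671 (%²).
σ_p = √2.1671 = 1.472%.
At 99.5%, z = 2.576.
VaR = 2.576 × 1.472% = 3.792%; on $1,200,000 that is $45,504.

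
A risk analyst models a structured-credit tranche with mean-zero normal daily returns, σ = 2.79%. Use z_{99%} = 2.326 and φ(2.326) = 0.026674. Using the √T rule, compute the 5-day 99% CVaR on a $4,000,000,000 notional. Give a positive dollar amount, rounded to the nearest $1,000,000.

$666,000,000

σ_{5d} = 2.79% × √5 = 6.239%.
ES multiplier = φ(z)/(1−α) = 0.026674/0.01 = 2.667.
ES = 6.239% × 2.667 = 16.639%; on $4,000,000,000: $665,560,000.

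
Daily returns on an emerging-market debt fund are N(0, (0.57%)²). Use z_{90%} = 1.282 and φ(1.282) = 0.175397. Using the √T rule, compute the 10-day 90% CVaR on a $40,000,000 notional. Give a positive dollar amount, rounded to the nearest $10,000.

σ_{10d} = 0.57% × √10 = 1.802%.
ES multiplier = φ(z)/(1−α) = 0.175397/0.1 = 1.754.
ES = 1.802% × 1.754 = 3.161%; on $40,000,000: $1,264,400.

$1,260,000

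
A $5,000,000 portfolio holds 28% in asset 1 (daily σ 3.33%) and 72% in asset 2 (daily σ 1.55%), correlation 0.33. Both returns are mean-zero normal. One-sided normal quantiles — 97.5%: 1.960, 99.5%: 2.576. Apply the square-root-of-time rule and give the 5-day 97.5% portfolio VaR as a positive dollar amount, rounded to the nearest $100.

σ_p = √(0.28²·3.33² + 0.72²·1.55² + 2·0.33·0.28·0.72·3.33·1.55) = 1.674%.
σ_{5d} = 1.674% × √5 = 3.743%.
VaR = 1.960 × 3.743% = 7.336%; on $5,000,000 that is $366,800.

$366,800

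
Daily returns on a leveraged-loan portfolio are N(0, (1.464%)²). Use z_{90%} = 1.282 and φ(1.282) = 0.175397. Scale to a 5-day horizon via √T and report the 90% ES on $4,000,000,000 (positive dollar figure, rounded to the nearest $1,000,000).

$230,000,000

σ_{5d} = 1.464% × √5 = 3.274%.
ES multiplier = φ(z)/(1−α) = 0.175397/0.1 = 1.754.
ES = 3.274% × 1.754 = 5.743%; on $4,000,000,000: $229,720,000.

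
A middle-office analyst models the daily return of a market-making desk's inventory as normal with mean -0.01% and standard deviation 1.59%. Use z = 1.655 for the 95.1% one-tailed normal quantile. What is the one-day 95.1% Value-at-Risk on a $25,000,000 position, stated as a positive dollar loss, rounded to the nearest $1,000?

$660,000

VaR = −μ + z·σ = −(-0.01%) + 1.655 × 1.59% = 2.641%.
On $25,000,000: 0.02641 × $25,000,000 = $660,250.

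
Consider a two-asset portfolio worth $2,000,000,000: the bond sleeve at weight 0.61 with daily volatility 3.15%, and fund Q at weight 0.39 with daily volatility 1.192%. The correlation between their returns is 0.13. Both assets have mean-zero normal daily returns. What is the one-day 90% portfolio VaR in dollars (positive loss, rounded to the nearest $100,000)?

σ_p² = 0.61²·3.15² + 0.39²·1.192² + 2·0.13·0.61·0.39·3.15·1.192 = 4.1405 (%²).
σ_p = √4.1405 = 2.035%.
At 90%, z = 1.282.
VaR = 1.282 × 2.035% = 2.609%; on $2,000,000,000 that is $52,180,000.

$52,200,000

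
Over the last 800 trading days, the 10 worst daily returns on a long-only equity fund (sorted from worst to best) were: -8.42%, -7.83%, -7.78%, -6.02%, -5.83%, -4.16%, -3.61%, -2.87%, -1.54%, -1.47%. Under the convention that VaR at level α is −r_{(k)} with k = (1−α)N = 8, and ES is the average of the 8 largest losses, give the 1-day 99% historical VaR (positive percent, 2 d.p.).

k = 8; the 8th lowest return is -2.87%, so VaR = 2.87%.

2.87%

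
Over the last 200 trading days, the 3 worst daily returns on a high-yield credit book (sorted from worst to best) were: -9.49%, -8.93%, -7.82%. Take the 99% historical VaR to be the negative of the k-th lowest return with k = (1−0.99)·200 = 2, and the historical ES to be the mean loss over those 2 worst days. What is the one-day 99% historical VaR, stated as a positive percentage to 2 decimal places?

k = 2; the 2nd lowest return is -8.93%, so VaR = 8.93%.

8.93%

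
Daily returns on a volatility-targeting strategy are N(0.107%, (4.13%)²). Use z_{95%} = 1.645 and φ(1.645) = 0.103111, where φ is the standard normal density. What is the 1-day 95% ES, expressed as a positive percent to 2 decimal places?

8.41%

Tail multiplier: φ(z)/(1−α) = 0.103111 / 0.05 = 2.062.
ES = −(0.107%) + 4.13% × 2.062 = 8.409%.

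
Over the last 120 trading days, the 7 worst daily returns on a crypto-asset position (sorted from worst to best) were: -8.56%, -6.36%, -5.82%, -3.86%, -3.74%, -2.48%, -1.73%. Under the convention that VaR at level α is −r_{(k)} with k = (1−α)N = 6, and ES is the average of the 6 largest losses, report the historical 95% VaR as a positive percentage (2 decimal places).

2.48%

k = 6; the 6th lowest return is -2.48%, so VaR = 2.48%.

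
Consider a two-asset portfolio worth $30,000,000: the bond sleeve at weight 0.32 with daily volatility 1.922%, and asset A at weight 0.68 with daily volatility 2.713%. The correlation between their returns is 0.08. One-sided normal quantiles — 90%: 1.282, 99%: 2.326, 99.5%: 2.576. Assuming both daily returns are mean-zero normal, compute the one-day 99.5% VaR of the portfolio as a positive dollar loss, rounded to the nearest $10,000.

σ_p² = 0.32²·1.922² + 0.68²·2.713² + 2·0.08·0.32·0.68·1.922·2.713 = 3.9633 (%²).
σ_p = √3.9633 = 1.991%.
VaR = 2.576 × 1.991% = 5.129%; on $30,000,000 that is $1,538,700.

$1,540,000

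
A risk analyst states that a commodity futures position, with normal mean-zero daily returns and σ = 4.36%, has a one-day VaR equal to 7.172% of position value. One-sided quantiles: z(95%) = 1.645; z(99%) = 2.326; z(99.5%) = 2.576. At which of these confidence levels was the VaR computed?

95%

Implied z = VaR/σ = 7.172 / 4.36 = 1.645.
This matches z(95%) = 1.645.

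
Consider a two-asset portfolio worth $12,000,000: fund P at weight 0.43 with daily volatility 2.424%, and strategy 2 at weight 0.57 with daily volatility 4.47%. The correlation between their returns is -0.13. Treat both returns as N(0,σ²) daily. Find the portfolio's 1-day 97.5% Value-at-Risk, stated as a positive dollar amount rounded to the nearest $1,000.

σ_p² = 0.43²·2.424² + 0.57²·4.47² + 2·-0.13·0.43·0.57·2.424·4.47 = 6.8877 (%²).
σ_p = √6.8877 = 2.624%.
At 97.5%, z = 1.960.
VaR = 1.960 × 2.624% = 5.143%; on $12,000,000 that is $617,160.

$617,000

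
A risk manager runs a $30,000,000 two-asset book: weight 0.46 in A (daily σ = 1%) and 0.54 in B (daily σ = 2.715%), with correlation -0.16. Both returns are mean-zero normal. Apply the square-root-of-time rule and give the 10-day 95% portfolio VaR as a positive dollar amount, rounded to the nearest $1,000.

σ_p = √(0.46²·1² + 0.54²·2.715² + 2·-0.16·0.46·0.54·1·2.715) = 1.465%.
σ_{10d} = 1.465% × √10 = 4.633%.
z(95%) = 1.645.
VaR = 1.645 × 4.633% = 7.621%; on $30,000,000 that is $2,286,300.

$2,286,000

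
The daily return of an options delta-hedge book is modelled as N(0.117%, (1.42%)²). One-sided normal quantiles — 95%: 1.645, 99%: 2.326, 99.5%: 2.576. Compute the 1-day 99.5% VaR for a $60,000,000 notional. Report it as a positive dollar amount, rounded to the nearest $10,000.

$2,120,000

VaR = −μ + z·σ = −(0.117%) + 2.576 × 1.42% = 3.541%.
On $60,000,000: 0.03541 × $60,000,000 = $2,124,600.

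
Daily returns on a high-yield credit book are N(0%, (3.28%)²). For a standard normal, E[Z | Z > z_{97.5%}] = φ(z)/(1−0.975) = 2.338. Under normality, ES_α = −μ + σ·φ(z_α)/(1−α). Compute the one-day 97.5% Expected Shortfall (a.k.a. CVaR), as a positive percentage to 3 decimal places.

ES = 3.28% × 2.338 = 7.669%.

7.669%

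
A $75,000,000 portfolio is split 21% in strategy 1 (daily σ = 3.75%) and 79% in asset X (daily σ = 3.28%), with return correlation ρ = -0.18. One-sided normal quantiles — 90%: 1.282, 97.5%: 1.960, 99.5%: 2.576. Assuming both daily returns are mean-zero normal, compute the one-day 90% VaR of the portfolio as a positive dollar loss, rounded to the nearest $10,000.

σ_p² = 0.21²·3.75² + 0.79²·3.28² + 2·-0.18·0.21·0.79·3.75·3.28 = 6.5999 (%²).
σ_p = √6.5999 = 2.569%.
VaR = 1.282 × 2.569% = 3.293%; on $75,000,000 that is $2,469,750.

$2,470,000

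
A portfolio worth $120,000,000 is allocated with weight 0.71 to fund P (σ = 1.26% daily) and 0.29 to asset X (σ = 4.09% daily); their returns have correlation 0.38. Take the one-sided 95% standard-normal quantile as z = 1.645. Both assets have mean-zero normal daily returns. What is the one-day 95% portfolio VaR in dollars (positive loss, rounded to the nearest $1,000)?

$3,427,000

σ_p² = 0.71²·1.26² + 0.29²·4.09² + 2·0.38·0.71·0.29·1.26·4.09 = 3.0136 (%²).
σ_p = √3.0136 = 1.736%.
VaR = 1.645 × 1.736% = 2.856%; on $120,000,000 that is $3,427,200.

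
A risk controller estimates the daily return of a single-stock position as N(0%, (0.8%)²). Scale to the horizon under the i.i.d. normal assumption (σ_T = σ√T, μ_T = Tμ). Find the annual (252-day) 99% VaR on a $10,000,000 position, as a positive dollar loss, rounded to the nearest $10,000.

$2,950,000

At 99%, z = 2.326.
σ_{252d} = 0.8% × √252 = 12.700%.
VaR = 2.326 × 12.700% = 29.540%.
On $10,000,000: 0.29540 × $10,000,000 = $2,954,000.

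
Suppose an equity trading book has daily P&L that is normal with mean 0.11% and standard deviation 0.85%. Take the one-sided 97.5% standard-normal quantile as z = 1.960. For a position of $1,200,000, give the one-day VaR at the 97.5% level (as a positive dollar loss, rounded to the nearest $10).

VaR = −μ + z·σ = −(0.11%) + 1.960 × 0.85% = 1.556%.
On $1,200,000: 0.01556 × $1,200,000 = $18,672.

$18,670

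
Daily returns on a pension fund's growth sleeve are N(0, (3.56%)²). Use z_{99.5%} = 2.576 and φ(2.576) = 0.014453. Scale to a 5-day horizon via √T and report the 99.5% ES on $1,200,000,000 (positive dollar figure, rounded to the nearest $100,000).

$276,100,000

σ_{5d} = 3.56% × √5 = 7.960%.
ES multiplier = φ(z)/(1−α) = 0.014453/0.005 = 2.891.
ES = 7.960% × 2.891 = 23.012%; on $1,200,000,000: $276,144,000.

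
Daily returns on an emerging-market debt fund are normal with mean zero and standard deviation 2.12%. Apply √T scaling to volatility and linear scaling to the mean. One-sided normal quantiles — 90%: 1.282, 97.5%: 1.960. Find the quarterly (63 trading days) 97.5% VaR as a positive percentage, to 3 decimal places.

σ_{63d} = 2.12% × √63 = 16.827%.
VaR = 1.960 × 16.827% = 32.981%.

32.981%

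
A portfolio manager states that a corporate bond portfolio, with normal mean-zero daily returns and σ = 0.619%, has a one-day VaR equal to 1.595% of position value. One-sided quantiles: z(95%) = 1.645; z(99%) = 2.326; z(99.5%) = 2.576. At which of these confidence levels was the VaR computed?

99.5%

Implied z = VaR/σ = 1.595 / 0.619 = 2.577.
This matches z(99.5%) = 2.576.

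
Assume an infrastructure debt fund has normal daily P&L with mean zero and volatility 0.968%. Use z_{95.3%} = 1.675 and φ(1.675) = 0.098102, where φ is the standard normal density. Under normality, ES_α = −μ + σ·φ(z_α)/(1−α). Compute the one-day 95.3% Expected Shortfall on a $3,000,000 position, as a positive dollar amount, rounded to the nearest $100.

Tail multiplier: φ(z)/(1−α) = 0.098102 / 0.047 = 2.087.
ES = 0.968% × 2.087 = 2.020%.
On $3,000,000: 0.02020 × $3,000,000 = $60,600.

$60,600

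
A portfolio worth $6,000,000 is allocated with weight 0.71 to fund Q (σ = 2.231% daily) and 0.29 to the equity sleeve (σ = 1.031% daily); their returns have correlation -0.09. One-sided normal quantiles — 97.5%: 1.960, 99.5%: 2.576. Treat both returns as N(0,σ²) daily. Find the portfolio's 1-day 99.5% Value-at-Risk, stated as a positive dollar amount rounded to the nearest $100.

σ_p² = 0.71²·2.231² + 0.29²·1.031² + 2·-0.09·0.71·0.29·2.231·1.031 = 2.5132 (%²).
σ_p = √2.5132 = 1.585%.
VaR = 2.576 × 1.585% = 4.083%; on $6,000,000 that is $244,980.

$245,000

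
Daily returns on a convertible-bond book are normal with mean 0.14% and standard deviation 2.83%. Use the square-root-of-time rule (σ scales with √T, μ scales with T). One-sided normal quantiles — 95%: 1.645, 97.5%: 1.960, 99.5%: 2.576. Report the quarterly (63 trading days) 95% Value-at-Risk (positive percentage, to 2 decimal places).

σ_{63d} = 2.83% × √63 = 22.462%; μ_{63d} = 63 × 0.14% = 8.820%.
VaR = −(8.820%) + 1.645 × 22.462% = 28.130%.

28.13%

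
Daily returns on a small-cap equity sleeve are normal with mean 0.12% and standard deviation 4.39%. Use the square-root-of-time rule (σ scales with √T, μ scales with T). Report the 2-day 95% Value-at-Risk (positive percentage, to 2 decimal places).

9.97%

At 95%, z = 1.645.
σ_{2d} = 4.39% × √2 = 6.208%; μ_{2d} = 2 × 0.12% = 0.240%.
VaR = −(0.240%) + 1.645 × 6.208% = 9.972%.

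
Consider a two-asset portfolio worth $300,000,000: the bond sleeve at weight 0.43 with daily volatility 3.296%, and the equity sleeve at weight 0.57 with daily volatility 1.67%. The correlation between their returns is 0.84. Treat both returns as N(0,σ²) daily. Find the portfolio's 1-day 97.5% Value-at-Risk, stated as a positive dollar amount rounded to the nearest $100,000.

$13,400,000

σ_p² = 0.43²·3.296² + 0.57²·1.67² + 2·0.84·0.43·0.57·3.296·1.67 = 5.1813 (%²).
σ_p = √5.1813 = 2.276%.
At 97.5%, z = 1.960.
VaR = 1.960 × 2.276% = 4.461%; on $300,000,000 that is $13,383,000.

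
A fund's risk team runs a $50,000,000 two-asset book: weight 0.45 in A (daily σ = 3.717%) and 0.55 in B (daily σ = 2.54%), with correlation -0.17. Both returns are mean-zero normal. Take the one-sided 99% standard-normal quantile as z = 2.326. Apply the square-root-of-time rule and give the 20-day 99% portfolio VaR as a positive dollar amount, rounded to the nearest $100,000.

σ_p = √(0.45²·3.717² + 0.55²·2.54² + 2·-0.17·0.45·0.55·3.717·2.54) = 1.989%.
σ_{20d} = 1.989% × √20 = 8.895%.
VaR = 2.326 × 8.895% = 20.690%; on $50,000,000 that is $10,345,000.

$10,300,000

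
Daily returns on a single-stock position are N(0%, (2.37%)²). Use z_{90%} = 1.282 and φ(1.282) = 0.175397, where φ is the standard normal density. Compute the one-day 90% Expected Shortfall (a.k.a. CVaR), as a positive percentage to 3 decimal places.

Tail multiplier: φ(z)/(1−α) = 0.175397 / 0.1 = 1.754.
ES = 2.37% × 1.754 = 4.157%.

4.157%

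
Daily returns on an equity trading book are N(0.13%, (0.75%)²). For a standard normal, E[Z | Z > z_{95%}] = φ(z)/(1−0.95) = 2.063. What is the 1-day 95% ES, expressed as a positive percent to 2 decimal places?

ES = −(0.13%) + 0.75% × 2.063 = 1.417%.

1.42%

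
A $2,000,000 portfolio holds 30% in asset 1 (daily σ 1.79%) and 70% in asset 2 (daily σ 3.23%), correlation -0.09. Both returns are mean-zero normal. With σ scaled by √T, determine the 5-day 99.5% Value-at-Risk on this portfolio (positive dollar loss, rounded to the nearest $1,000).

σ_p = √(0.3²·1.79² + 0.7²·3.23² + 2·-0.09·0.3·0.7·1.79·3.23) = 2.276%.
σ_{5d} = 2.276% × √5 = 5.089%.
z(99.5%) = 2.576.
VaR = 2.576 × 5.089% = 13.109%; on $2,000,000 that is $262,180.

$262,000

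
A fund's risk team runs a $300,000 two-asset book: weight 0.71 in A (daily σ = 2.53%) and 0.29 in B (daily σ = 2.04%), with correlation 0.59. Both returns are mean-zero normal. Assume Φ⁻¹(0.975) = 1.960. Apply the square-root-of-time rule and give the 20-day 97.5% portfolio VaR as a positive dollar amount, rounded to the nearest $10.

σ_p = √(0.71²·2.53² + 0.29²·2.04² + 2·0.59·0.71·0.29·2.53·2.04) = 2.198%.
σ_{20d} = 2.198% × √20 = 9.830%.
VaR = 1.960 × 9.830% = 19.267%; on $300,000 that is $57,801.

$57,800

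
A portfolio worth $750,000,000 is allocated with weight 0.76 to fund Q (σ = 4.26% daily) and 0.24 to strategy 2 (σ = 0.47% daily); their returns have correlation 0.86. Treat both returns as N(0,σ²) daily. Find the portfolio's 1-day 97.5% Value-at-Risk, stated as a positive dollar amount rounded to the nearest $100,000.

$49,000,000

σ_p² = 0.76²·4.26² + 0.24²·0.47² + 2·0.86·0.76·0.24·4.26·0.47 = 11.1229 (%²).
σ_p = √11.1229 = 3.335%.
At 97.5%, z = 1.960.
VaR = 1.960 × 3.335% = 6.537%; on $750,000,000 that is $49,027,500.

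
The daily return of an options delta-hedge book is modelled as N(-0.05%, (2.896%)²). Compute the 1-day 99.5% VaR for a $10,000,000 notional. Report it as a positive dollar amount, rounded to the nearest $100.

At 99.5% one-sided, z = 2.576.
VaR = −μ + z·σ = −(-0.05%) + 2.576 × 2.896% = 7.510%.
On $10,000,000: 0.07510 × $10,000,000 = $751,000.

$751,000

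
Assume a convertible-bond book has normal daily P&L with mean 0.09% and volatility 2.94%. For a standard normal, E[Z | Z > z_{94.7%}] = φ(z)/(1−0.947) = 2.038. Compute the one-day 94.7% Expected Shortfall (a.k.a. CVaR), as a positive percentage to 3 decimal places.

ES = −(0.09%) + 2.94% × 2.038 = 5.902%.

5.902%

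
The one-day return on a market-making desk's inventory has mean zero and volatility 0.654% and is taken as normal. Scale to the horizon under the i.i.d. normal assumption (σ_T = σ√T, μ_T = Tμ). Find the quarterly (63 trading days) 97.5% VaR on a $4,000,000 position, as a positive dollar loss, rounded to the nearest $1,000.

At 97.5%, z = 1.960.
σ_{63d} = 0.654% × √63 = 5.191%.
VaR = 1.960 × 5.191% = 10.174%.
On $4,000,000: 0.10174 × $4,000,000 = $406,960.

$407,000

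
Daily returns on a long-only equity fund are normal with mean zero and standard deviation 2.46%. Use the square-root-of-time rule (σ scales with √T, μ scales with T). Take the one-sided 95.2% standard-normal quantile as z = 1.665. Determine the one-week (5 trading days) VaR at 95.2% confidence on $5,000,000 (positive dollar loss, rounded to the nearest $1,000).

$458,000

σ_{5d} = 2.46% × √5 = 5.501%.
VaR = 1.665 × 5.501% = 9.159%.
On $5,000,000: 0.09159 × $5,000,000 = $457,950.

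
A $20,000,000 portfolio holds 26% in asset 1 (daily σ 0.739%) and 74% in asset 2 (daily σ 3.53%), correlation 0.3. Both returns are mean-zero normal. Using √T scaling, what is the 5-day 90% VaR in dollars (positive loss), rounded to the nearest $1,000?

$1,534,000

σ_p = √(0.26²·0.739² + 0.74²·3.53² + 2·0.3·0.26·0.74·0.739·3.53) = 2.676%.
σ_{5d} = 2.676% × √5 = 5.984%.
z(90%) = 1.282.
VaR = 1.282 × 5.984% = 7.671%; on $20,000,000 that is $1,534,200.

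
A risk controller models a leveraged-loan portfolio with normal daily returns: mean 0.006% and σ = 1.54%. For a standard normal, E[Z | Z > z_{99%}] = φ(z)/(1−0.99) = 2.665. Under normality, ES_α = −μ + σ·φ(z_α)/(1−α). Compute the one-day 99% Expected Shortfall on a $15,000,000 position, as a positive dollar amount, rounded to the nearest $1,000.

$615,000

ES = −(0.006%) + 1.54% × 2.665 = 4.098%.
On $15,000,000: 0.04098 × $15,000,000 = $614,700.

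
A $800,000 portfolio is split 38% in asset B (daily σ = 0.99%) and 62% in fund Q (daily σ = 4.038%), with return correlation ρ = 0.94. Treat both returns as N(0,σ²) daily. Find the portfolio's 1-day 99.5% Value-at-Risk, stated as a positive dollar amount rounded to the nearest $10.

σ_p² = 0.38²·0.99² + 0.62²·4.038² + 2·0.94·0.38·0.62·0.99·4.038 = 8.1800 (%²).
σ_p = √8.1800 = 2.860%.
At 99.5%, z = 2.576.
VaR = 2.576 × 2.860% = 7.367%; on $800,000 that is $58,936.

$58,940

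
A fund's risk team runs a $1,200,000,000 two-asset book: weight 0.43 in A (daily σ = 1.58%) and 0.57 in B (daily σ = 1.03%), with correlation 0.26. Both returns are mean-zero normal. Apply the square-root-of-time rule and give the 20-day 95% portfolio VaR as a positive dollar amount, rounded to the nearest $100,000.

σ_p = √(0.43²·1.58² + 0.57²·1.03² + 2·0.26·0.43·0.57·1.58·1.03) = 1.007%.
σ_{20d} = 1.007% × √20 = 4.503%.
z(95%) = 1.645.
VaR = 1.645 × 4.503% = 7.407%; on $1,200,000,000 that is $88,884,000.

$88,900,000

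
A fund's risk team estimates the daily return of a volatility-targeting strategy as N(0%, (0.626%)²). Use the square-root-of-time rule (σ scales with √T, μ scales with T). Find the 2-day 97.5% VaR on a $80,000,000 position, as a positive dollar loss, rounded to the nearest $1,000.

$1,388,000

At 97.5%, z = 1.960.
σ_{2d} = 0.626% × √2 = 0.885%.
VaR = 1.960 × 0.885% = 1.735%.
On $80,000,000: 0.01735 × $80,000,000 = $1,388,000.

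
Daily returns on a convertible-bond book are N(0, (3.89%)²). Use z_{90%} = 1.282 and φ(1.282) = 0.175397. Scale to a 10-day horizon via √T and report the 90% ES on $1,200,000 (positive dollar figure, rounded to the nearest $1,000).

σ_{10d} = 3.89% × √10 = 12.301%.
ES multiplier = φ(z)/(1−α) = 0.175397/0.1 = 1.754.
ES = 12.301% × 1.754 = 21.576%; on $1,200,000: $258,912.

$259,000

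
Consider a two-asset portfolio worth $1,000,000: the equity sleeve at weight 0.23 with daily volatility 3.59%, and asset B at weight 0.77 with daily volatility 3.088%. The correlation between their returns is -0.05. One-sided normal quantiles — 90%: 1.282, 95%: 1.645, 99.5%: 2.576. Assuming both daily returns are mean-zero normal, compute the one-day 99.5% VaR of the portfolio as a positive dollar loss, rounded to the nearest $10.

σ_p² = 0.23²·3.59² + 0.77²·3.088² + 2·-0.05·0.23·0.77·3.59·3.088 = 6.1392 (%²).
σ_p = √6.1392 = 2.478%.
VaR = 2.576 × 2.478% = 6.383%; on $1,000,000 that is $63,830.

$63,830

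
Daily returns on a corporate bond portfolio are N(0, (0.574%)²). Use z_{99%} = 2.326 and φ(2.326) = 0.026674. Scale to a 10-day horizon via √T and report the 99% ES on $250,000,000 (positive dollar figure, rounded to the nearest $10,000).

σ_{10d} = 0.574% × √10 = 1.815%.
ES multiplier = φ(z)/(1−α) = 0.026674/0.01 = 2.667.
ES = 1.815% × 2.667 = 4.841%; on $250,000,000: $12,102,500.

$12,100,000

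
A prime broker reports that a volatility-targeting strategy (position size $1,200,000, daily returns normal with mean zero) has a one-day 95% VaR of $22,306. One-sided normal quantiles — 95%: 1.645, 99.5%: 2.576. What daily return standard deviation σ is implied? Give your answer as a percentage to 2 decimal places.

VaR as a fraction: $22,306 / $1,200,000 = 1.859%.
σ = VaR / z = 1.859% / 1.645 = 1.130%.

1.13%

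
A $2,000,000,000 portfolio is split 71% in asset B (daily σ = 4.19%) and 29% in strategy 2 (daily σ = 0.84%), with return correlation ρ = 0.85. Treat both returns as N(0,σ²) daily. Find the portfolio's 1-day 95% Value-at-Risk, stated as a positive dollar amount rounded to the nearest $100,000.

σ_p² = 0.71²·4.19² + 0.29²·0.84² + 2·0.85·0.71·0.29·4.19·0.84 = 10.1413 (%²).
σ_p = √10.1413 = 3.185%.
At 95%, z = 1.645.
VaR = 1.645 × 3.185% = 5.239%; on $2,000,000,000 that is $104,780,000.

$104,800,000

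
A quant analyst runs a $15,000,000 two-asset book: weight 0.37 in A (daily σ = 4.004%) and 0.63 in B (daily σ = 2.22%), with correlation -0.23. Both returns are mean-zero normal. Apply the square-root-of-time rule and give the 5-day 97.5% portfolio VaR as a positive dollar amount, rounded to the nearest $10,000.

$1,180,000

σ_p = √(0.37²·4.004² + 0.63²·2.22² + 2·-0.23·0.37·0.63·4.004·2.22) = 1.788%.
σ_{5d} = 1.788% × √5 = 3.998%.
z(97.5%) = 1.960.
VaR = 1.960 × 3.998% = 7.836%; on $15,000,000 that is $1,175,400.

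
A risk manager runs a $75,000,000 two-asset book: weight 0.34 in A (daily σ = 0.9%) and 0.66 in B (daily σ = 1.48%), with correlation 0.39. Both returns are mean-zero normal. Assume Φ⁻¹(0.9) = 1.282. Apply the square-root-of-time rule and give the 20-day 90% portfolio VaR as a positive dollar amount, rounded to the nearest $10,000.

$4,870,000

σ_p = √(0.34²·0.9² + 0.66²·1.48² + 2·0.39·0.34·0.66·0.9·1.48) = 1.132%.
σ_{20d} = 1.132% × √20 = 5.062%.
VaR = 1.282 × 5.062% = 6.489%; on $75,000,000 that is $4,866,750.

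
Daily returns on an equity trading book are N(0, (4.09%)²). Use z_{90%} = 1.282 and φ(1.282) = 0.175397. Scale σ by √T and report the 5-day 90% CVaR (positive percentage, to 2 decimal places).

σ_{5d} = 4.09% × √5 = 9.146%.
ES multiplier = φ(z)/(1−α) = 0.175397/0.1 = 1.754.
ES = 9.146% × 1.754 = 16.042%.

16.04%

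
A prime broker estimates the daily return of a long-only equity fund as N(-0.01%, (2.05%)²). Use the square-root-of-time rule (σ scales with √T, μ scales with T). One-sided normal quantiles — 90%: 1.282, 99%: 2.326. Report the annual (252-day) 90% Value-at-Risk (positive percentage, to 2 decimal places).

44.24%

σ_{252d} = 2.05% × √252 = 32.543%; μ_{252d} = 252 × -0.01% = -2.520%.
VaR = −(-2.520%) + 1.282 × 32.543% = 44.240%.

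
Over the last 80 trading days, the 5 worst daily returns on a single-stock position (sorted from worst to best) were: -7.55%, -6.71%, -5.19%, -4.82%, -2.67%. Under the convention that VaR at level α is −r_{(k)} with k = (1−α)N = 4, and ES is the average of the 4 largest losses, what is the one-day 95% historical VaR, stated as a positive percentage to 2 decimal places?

4.82%

k = 4; the 4th lowest return is -4.82%, so VaR = 4.82%.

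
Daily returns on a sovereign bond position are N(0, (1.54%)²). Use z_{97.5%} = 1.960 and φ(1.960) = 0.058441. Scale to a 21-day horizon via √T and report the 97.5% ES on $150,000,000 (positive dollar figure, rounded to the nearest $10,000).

$24,750,000

σ_{21d} = 1.54% × √21 = 7.057%.
ES multiplier = φ(z)/(1−α) = 0.058441/0.025 = 2.338.
ES = 7.057% × 2.338 = 16.499%; on $150,000,000: $24,748,500.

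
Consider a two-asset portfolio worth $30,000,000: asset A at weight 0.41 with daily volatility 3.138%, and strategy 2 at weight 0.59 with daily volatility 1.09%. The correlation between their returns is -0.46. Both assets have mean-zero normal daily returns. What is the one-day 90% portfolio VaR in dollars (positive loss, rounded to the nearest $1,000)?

$440,000

σ_p² = 0.41²·3.138² + 0.59²·1.09² + 2·-0.46·0.41·0.59·3.138·1.09 = 1.3077 (%²).
σ_p = √1.3077 = 1.144%.
At 90%, z = 1.282.
VaR = 1.282 × 1.144% = 1.467%; on $30,000,000 that is $440,100.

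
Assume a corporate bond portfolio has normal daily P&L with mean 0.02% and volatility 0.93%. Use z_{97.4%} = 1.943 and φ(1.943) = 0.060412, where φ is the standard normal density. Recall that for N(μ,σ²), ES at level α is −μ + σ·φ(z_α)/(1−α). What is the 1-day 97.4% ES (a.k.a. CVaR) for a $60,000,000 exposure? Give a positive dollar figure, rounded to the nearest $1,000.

Tail multiplier: φ(z)/(1−α) = 0.060412 / 0.026 = 2.324.
ES = −(0.02%) + 0.93% × 2.324 = 2.141%.
On $60,000,000: 0.02141 × $60,000,000 = $1,284,600.

$1,285,000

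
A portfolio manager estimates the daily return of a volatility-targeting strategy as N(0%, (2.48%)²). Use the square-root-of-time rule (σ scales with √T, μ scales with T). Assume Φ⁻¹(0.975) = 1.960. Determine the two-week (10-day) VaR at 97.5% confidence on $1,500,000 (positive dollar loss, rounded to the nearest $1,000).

$231,000

σ_{10d} = 2.48% × √10 = 7.842%.
VaR = 1.960 × 7.842% = 15.370%.
On $1,500,000: 0.15370 × $1,500,000 = $230,550.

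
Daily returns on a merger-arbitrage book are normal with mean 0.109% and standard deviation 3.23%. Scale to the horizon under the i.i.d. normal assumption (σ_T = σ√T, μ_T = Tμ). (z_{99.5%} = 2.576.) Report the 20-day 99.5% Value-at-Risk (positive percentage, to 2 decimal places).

35.03%

σ_{20d} = 3.23% × √20 = 14.445%; μ_{20d} = 20 × 0.109% = 2.180%.
VaR = −(2.180%) + 2.576 × 14.445% = 35.030%.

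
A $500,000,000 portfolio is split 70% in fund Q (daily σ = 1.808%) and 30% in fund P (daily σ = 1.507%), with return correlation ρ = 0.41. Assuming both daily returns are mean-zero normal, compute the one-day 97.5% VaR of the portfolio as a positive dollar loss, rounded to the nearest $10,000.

σ_p² = 0.7²·1.808² + 0.3²·1.507² + 2·0.41·0.7·0.3·1.808·1.507 = 2.2753 (%²).
σ_p = √2.2753 = 1.508%.
At 97.5%, z = 1.960.
VaR = 1.960 × 1.508% = 2.956%; on $500,000,000 that is $14,780,000.

$14,780,000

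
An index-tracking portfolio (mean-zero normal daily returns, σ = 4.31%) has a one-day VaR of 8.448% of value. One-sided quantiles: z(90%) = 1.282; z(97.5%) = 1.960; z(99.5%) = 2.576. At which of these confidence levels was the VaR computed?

97.5%

Implied z = VaR/σ = 8.448 / 4.31 = 1.960.
This matches z(97.5%) = 1.960.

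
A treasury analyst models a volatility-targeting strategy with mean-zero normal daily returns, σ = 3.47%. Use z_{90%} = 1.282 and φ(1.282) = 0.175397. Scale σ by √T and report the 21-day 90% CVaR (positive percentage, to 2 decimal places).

27.89%

σ_{21d} = 3.47% × √21 = 15.902%.
ES multiplier = φ(z)/(1−α) = 0.175397/0.1 = 1.754.
ES = 15.902% × 1.754 = 27.892%.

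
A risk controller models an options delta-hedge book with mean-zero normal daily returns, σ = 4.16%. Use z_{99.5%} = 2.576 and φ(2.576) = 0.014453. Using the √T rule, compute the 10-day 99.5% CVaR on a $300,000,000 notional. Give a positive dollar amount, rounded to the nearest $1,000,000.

σ_{10d} = 4.16% × √10 = 13.155%.
ES multiplier = φ(z)/(1−α) = 0.014453/0.005 = 2.891.
ES = 13.155% × 2.891 = 38.031%; on $300,000,000: $114,093,000.

$114,000,000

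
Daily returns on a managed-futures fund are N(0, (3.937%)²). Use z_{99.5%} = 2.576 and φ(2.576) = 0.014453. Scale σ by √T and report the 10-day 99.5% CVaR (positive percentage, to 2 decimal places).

σ_{10d} = 3.937% × √10 = 12.450%.
ES multiplier = φ(z)/(1−α) = 0.014453/0.005 = 2.891.
ES = 12.450% × 2.891 = 35.993%.

35.99%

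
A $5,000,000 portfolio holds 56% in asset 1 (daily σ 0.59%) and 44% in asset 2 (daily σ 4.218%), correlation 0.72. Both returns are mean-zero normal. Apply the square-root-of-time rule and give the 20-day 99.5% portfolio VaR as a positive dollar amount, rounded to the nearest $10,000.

$1,210,000

σ_p = √(0.56²·0.59² + 0.44²·4.218² + 2·0.72·0.56·0.44·0.59·4.218) = 2.106%.
σ_{20d} = 2.106% × √20 = 9.418%.
z(99.5%) = 2.576.
VaR = 2.576 × 9.418% = 24.261%; on $5,000,000 that is $1,213,050.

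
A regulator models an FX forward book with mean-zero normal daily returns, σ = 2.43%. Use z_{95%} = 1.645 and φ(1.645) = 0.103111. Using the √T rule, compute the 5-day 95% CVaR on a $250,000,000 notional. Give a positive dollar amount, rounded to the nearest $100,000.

$28,000,000

σ_{5d} = 2.43% × √5 = 5.434%.
ES multiplier = φ(z)/(1−α) = 0.103111/0.05 = 2.062.
ES = 5.434% × 2.062 = 11.205%; on $250,000,000: $28,012,500.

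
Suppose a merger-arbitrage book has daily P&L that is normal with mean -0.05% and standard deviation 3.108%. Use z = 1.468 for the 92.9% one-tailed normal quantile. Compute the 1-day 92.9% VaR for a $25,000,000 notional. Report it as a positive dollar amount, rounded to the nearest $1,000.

VaR = −μ + z·σ = −(-0.05%) + 1.468 × 3.108% = 4.613%.
On $25,000,000: 0.04613 × $25,000,000 = $1,153,250.

$1,153,000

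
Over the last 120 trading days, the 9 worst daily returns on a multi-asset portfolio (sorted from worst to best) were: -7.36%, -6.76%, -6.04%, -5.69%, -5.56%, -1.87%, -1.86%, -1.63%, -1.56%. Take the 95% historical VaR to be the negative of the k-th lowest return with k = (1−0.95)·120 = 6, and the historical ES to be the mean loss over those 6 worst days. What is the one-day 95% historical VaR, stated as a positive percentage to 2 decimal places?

1.87%

k = 6; the 6th lowest return is -1.87%, so VaR = 1.87%.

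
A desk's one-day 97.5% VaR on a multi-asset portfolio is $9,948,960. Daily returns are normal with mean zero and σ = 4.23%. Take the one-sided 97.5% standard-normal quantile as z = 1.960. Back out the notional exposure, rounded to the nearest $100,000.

$120,000,000

VaR as a fraction of value: z·σ = 1.960 × 4.23% = 8.2908%.
Position = $9,948,960 / 0.082908 = $120,000,000.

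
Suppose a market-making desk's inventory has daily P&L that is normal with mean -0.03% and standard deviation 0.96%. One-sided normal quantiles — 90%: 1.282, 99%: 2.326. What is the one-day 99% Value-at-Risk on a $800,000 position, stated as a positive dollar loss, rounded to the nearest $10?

VaR = −μ + z·σ = −(-0.03%) + 2.326 × 0.96% = 2.263%.
On $800,000: 0.02263 × $800,000 = $18,104.

$18,100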